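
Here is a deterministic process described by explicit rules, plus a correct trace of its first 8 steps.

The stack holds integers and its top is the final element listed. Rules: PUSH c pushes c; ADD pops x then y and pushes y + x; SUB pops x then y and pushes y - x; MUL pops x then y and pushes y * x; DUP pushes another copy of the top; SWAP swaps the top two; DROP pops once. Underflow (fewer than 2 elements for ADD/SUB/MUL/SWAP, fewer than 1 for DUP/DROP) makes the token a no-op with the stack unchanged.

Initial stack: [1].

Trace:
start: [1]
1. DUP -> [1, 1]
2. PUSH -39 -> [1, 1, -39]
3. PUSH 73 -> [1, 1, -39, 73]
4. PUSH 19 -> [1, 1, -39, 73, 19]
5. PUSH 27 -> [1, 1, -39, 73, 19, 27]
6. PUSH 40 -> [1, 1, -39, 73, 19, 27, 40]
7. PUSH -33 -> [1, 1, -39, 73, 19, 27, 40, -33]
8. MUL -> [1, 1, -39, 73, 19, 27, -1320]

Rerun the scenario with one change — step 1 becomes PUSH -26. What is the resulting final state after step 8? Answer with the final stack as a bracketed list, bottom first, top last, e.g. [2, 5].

[1, -26, -39, 73, 19, 27, -1320]

(re-executing from step 1 with the substitution; state before step 1: [1])
1. PUSH -26 -> [1, -26]
2. PUSH -39 -> [1, -26, -39]
3. PUSH 73 -> [1, -26, -39, 73]
4. PUSH 19 -> [1, -26, -39, 73, 19]
5. PUSH 27 -> [1, -26, -39, 73, 19, 27]
6. PUSH 40 -> [1, -26, -39, 73, 19, 27, 40]
7. PUSH -33 -> [1, -26, -39, 73, 19, 27, 40, -33]
8. MUL -> [1, -26, -39, 73, 19, 27, -1320]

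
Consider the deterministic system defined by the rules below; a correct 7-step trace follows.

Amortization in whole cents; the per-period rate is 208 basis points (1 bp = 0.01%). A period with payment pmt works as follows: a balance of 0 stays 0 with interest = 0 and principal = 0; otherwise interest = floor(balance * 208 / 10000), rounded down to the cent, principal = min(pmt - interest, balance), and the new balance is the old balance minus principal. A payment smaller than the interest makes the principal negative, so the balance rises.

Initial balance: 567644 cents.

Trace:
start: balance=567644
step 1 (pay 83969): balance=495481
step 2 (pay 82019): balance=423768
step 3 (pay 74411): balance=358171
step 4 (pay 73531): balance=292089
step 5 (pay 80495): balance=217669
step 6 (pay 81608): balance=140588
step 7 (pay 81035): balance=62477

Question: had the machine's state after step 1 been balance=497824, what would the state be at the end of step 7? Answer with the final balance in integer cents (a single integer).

65128

state after step 1 := balance=497824
step 2 (pay 82019): balance=426159
step 3 (pay 74411): balance=360612
step 4 (pay 73531): balance=294581
step 5 (pay 80495): balance=220213
step 6 (pay 81608): balance=143185
step 7 (pay 81035): balance=65128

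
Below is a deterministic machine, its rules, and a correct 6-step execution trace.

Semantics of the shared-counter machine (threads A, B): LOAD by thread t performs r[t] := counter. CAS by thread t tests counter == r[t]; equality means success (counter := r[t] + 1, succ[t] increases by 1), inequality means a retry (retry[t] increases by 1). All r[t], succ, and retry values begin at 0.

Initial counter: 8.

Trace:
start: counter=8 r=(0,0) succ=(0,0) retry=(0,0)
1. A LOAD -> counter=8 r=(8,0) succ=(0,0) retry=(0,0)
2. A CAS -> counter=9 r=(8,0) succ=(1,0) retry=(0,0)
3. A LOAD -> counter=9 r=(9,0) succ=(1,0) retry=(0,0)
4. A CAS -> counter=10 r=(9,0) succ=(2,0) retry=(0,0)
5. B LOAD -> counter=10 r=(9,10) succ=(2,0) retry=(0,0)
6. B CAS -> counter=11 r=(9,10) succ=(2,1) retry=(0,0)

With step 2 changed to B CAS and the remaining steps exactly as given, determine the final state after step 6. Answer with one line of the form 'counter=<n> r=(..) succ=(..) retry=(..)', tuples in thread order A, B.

(re-executing from step 2 with the substitution; state before step 2: counter=8 r=(8,0) succ=(0,0) retry=(0,0))
2. B CAS -> counter=8 r=(8,0) succ=(0,0) retry=(0,1)
3. A LOAD -> counter=8 r=(8,0) succ=(0,0) retry=(0,1)
4. A CAS -> counter=9 r=(8,0) succ=(1,0) retry=(0,1)
5. B LOAD -> counter=9 r=(8,9) succ=(1,0) retry=(0,1)
6. B CAS -> counter=10 r=(8,9) succ=(1,1) retry=(0,1)

counter=10 r=(8,9) succ=(1,1) retry=(0,1)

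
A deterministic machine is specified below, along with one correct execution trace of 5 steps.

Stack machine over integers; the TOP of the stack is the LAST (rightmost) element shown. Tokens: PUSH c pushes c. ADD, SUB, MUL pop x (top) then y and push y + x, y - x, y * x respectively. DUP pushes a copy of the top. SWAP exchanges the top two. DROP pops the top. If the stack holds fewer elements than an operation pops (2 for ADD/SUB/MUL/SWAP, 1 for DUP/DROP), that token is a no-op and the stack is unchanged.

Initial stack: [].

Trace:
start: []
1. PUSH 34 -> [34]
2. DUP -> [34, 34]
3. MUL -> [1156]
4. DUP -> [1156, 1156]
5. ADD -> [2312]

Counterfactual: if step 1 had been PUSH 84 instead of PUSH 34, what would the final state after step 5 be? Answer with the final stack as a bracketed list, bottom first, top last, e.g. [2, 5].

[14112]

(re-executing from step 1 with the substitution; state before step 1: [])
1. PUSH 84 -> [84]
2. DUP -> [84, 84]
3. MUL -> [7056]
4. DUP -> [7056, 7056]
5. ADD -> [14112]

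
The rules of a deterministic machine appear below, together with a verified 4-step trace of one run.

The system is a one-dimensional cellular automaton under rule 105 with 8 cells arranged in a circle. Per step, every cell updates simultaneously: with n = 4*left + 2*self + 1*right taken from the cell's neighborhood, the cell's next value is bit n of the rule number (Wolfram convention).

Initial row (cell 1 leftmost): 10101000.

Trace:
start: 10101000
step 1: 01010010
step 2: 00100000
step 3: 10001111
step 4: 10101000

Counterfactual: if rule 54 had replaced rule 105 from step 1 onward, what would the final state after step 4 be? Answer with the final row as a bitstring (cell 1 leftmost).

(re-executing steps 1..4 under rule 54; state before step 1: 10101000)
step 1: 11111101
step 2: 00000010
step 3: 00000111
step 4: 10001000

10001000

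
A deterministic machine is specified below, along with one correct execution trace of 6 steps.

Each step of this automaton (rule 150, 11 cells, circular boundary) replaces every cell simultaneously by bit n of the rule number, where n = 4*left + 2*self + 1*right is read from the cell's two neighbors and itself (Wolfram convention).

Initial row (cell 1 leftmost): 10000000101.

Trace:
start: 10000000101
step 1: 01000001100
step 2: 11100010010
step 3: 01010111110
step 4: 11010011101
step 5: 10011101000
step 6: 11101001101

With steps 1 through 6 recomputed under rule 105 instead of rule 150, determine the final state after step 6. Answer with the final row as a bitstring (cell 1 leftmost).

11101001101

(re-executing steps 1..6 under rule 105; state before step 1: 10000000101)
step 1: 10111110011
step 2: 11100010010
step 3: 10101000001
step 4: 11010011101
step 5: 01100010111
step 6: 11101001101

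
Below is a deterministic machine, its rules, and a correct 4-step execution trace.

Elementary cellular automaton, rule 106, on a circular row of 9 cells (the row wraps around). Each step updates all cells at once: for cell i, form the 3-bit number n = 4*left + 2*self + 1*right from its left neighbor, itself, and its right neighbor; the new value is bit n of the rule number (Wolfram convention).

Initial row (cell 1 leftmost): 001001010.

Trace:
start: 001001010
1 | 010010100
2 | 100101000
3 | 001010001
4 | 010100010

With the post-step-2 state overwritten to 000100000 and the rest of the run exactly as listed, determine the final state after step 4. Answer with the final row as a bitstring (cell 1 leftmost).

010000000

state after step 2 := 000100000
3 | 001000000
4 | 010000000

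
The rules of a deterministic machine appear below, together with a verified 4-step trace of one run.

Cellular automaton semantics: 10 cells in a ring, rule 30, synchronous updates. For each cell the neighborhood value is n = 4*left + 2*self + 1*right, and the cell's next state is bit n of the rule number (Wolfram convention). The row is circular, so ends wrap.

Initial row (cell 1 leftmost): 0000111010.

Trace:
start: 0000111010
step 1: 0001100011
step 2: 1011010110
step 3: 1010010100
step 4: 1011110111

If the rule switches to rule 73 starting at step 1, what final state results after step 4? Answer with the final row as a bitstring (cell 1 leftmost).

(re-executing steps 1..4 under rule 73; state before step 1: 0000111010)
step 1: 1110101000
step 2: 1010000010
step 3: 0000111000
step 4: 1110101011

1110101011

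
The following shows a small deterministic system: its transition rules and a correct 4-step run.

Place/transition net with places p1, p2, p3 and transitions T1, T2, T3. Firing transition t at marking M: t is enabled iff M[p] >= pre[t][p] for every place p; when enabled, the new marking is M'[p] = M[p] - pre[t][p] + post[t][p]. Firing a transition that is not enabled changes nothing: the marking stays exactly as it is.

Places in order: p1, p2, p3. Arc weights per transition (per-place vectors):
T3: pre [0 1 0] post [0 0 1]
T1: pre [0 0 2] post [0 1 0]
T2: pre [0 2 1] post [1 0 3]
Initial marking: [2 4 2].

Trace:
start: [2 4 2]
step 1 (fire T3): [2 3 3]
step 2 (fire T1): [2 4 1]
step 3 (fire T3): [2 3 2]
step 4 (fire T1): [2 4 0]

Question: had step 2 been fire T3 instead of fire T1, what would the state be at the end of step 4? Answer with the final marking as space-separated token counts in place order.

(re-executing from step 2 with the substitution; state before step 2: [2 3 3])
step 2 (fire T3): [2 2 4]
step 3 (fire T3): [2 1 5]
step 4 (fire T1): [2 2 3]

2 2 3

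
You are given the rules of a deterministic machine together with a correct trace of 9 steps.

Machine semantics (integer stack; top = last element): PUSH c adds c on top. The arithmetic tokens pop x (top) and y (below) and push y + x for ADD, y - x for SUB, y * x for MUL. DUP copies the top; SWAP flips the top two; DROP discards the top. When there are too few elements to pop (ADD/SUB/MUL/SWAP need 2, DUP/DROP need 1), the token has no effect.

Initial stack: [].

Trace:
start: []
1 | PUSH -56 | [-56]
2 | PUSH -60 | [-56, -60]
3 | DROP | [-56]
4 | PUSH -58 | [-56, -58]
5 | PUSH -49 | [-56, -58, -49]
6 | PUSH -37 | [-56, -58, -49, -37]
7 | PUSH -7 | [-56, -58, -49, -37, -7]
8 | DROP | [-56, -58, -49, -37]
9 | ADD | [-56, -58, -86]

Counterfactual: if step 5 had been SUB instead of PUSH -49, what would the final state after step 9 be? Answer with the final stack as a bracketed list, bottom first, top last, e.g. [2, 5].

(re-executing from step 5 with the substitution; state before step 5: [-56, -58])
5 | SUB | [2]
6 | PUSH -37 | [2, -37]
7 | PUSH -7 | [2, -37, -7]
8 | DROP | [2, -37]
9 | ADD | [-35]

[-35]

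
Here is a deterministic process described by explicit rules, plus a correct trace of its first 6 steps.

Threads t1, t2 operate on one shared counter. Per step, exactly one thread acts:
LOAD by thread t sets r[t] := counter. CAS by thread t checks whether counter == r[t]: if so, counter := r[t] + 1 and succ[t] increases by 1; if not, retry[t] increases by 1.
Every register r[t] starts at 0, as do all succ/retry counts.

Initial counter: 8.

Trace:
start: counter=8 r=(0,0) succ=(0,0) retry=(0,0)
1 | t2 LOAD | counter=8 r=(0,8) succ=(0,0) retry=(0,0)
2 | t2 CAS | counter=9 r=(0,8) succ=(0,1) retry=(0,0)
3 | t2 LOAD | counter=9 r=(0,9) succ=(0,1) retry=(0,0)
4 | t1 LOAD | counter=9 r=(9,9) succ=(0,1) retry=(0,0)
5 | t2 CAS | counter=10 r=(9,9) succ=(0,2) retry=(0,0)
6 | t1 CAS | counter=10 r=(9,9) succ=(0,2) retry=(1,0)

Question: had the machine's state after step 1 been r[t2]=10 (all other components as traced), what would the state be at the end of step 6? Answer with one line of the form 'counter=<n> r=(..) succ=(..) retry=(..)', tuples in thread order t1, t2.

counter=9 r=(8,8) succ=(0,1) retry=(1,1)

state after step 1 := counter=8 r=(0,10) succ=(0,0) retry=(0,0)
2 | t2 CAS | counter=8 r=(0,10) succ=(0,0) retry=(0,1)
3 | t2 LOAD | counter=8 r=(0,8) succ=(0,0) retry=(0,1)
4 | t1 LOAD | counter=8 r=(8,8) succ=(0,0) retry=(0,1)
5 | t2 CAS | counter=9 r=(8,8) succ=(0,1) retry=(0,1)
6 | t1 CAS | counter=9 r=(8,8) succ=(0,1) retry=(1,1)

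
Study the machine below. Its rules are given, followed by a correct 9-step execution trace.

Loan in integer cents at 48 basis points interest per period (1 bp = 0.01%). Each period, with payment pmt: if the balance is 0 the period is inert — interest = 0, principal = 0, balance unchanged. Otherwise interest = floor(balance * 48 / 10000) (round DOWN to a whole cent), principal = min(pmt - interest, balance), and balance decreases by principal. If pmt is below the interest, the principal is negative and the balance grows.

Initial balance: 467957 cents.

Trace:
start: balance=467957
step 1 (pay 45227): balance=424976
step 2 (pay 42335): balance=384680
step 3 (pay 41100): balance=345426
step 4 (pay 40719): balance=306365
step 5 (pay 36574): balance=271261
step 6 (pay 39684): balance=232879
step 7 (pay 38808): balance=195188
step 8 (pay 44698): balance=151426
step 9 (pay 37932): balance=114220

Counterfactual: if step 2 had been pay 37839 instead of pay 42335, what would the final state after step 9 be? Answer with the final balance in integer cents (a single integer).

118870

(re-executing from step 2 with the substitution; state before step 2: balance=424976)
step 2 (pay 37839): balance=389176
step 3 (pay 41100): balance=349944
step 4 (pay 40719): balance=310904
step 5 (pay 36574): balance=275822
step 6 (pay 39684): balance=237461
step 7 (pay 38808): balance=199792
step 8 (pay 44698): balance=156053
step 9 (pay 37932): balance=118870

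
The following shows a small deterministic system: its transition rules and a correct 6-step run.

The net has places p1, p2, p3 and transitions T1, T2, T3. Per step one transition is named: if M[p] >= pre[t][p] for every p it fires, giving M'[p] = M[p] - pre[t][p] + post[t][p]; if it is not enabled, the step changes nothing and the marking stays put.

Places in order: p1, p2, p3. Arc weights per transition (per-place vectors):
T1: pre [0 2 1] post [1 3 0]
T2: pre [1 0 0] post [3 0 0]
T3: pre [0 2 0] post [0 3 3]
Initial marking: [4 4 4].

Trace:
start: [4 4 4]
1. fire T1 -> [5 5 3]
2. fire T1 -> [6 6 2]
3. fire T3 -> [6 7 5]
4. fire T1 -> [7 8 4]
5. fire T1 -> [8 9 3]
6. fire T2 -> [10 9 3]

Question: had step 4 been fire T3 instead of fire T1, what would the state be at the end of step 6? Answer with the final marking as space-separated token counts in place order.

9 9 7

(re-executing from step 4 with the substitution; state before step 4: [6 7 5])
4. fire T3 -> [6 8 8]
5. fire T1 -> [7 9 7]
6. fire T2 -> [9 9 7]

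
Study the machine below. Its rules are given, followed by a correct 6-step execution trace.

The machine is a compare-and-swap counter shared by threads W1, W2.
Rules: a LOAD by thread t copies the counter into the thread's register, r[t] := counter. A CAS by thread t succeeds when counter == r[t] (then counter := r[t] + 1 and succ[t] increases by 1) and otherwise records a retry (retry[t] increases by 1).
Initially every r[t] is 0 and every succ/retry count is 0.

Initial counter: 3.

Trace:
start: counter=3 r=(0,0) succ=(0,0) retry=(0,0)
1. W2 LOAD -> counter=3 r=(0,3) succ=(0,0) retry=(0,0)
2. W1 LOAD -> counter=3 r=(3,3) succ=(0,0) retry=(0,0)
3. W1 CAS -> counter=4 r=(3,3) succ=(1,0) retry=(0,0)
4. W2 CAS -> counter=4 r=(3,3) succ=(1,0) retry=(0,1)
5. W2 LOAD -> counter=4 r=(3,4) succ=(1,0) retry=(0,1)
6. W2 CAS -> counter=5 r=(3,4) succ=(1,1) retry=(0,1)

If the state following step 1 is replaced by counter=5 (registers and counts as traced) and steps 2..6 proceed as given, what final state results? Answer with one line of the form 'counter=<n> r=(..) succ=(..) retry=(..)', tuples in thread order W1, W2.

counter=7 r=(5,6) succ=(1,1) retry=(0,1)

state after step 1 := counter=5 r=(0,3) succ=(0,0) retry=(0,0)
2. W1 LOAD -> counter=5 r=(5,3) succ=(0,0) retry=(0,0)
3. W1 CAS -> counter=6 r=(5,3) succ=(1,0) retry=(0,0)
4. W2 CAS -> counter=6 r=(5,3) succ=(1,0) retry=(0,1)
5. W2 LOAD -> counter=6 r=(5,6) succ=(1,0) retry=(0,1)
6. W2 CAS -> counter=7 r=(5,6) succ=(1,1) retry=(0,1)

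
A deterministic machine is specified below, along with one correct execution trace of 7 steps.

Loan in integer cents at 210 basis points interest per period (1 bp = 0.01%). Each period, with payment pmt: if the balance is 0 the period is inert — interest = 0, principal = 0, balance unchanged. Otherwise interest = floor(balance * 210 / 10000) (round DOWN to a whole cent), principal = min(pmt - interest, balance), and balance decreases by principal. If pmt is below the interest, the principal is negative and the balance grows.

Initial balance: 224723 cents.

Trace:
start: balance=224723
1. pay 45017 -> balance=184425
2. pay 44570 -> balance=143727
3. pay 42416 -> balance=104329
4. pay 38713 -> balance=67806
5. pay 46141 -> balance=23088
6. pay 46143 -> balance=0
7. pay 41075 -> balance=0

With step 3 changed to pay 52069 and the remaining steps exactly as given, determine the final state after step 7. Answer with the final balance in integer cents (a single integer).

0

(re-executing from step 3 with the substitution; state before step 3: balance=143727)
3. pay 52069 -> balance=94676
4. pay 38713 -> balance=57951
5. pay 46141 -> balance=13026
6. pay 46143 -> balance=0
7. pay 41075 -> balance=0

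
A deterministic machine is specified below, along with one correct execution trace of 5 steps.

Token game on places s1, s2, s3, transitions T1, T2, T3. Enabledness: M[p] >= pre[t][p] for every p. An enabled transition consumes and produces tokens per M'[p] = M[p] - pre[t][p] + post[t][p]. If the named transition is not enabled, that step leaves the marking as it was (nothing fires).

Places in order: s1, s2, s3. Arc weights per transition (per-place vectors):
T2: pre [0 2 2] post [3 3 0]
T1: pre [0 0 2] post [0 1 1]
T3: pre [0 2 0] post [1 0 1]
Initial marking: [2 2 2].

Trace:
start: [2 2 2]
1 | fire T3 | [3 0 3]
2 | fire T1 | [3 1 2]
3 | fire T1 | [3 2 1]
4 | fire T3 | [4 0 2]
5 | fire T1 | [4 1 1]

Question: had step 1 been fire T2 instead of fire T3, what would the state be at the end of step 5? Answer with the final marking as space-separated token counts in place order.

(re-executing from step 1 with the substitution; state before step 1: [2 2 2])
1 | fire T2 | [5 3 0]
2 | fire T1 | [5 3 0]
3 | fire T1 | [5 3 0]
4 | fire T3 | [6 1 1]
5 | fire T1 | [6 1 1]

6 1 1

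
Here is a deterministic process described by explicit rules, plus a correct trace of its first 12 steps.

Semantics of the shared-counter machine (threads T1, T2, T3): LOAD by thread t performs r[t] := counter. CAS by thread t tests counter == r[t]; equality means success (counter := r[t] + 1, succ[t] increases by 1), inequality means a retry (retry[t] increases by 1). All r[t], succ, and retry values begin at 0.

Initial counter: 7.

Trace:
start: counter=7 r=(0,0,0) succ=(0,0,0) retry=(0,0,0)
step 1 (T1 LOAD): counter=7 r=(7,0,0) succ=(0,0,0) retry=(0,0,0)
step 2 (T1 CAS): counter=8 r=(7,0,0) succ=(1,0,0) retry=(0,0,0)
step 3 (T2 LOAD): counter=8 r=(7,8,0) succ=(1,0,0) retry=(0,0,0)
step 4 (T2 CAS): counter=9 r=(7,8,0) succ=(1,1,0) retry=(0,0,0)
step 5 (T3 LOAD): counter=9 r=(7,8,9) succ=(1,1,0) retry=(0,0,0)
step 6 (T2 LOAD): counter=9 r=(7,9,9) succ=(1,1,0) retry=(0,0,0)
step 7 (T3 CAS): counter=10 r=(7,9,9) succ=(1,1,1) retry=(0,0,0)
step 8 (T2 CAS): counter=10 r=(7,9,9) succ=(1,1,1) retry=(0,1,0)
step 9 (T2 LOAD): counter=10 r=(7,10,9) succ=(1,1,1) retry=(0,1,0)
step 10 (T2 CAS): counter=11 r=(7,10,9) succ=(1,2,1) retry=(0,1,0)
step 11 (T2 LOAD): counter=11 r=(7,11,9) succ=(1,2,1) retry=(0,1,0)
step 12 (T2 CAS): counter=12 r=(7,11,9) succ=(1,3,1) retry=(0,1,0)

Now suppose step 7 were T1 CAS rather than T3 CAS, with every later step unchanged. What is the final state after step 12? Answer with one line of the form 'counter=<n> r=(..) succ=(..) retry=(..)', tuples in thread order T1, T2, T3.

(re-executing from step 7 with the substitution; state before step 7: counter=9 r=(7,9,9) succ=(1,1,0) retry=(0,0,0))
step 7 (T1 CAS): counter=9 r=(7,9,9) succ=(1,1,0) retry=(1,0,0)
step 8 (T2 CAS): counter=10 r=(7,9,9) succ=(1,2,0) retry=(1,0,0)
step 9 (T2 LOAD): counter=10 r=(7,10,9) succ=(1,2,0) retry=(1,0,0)
step 10 (T2 CAS): counter=11 r=(7,10,9) succ=(1,3,0) retry=(1,0,0)
step 11 (T2 LOAD): counter=11 r=(7,11,9) succ=(1,3,0) retry=(1,0,0)
step 12 (T2 CAS): counter=12 r=(7,11,9) succ=(1,4,0) retry=(1,0,0)

counter=12 r=(7,11,9) succ=(1,4,0) retry=(1,0,0)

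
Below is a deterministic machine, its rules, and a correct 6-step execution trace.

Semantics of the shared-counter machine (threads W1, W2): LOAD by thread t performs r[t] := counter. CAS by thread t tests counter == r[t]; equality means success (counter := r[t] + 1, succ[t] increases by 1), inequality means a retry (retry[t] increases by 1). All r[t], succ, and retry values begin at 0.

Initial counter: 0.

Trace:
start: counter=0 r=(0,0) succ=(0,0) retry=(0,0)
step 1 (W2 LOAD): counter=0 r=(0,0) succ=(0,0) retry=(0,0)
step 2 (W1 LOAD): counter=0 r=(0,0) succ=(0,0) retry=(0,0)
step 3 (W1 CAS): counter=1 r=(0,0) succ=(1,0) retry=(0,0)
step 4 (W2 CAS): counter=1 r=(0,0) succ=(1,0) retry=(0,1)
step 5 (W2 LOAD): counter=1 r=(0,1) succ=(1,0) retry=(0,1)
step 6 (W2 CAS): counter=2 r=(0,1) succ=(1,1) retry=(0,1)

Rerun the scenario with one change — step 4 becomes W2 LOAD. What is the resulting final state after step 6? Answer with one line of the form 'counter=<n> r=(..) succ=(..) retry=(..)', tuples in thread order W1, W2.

counter=2 r=(0,1) succ=(1,1) retry=(0,0)

(re-executing from step 4 with the substitution; state before step 4: counter=1 r=(0,0) succ=(1,0) retry=(0,0))
step 4 (W2 LOAD): counter=1 r=(0,1) succ=(1,0) retry=(0,0)
step 5 (W2 LOAD): counter=1 r=(0,1) succ=(1,0) retry=(0,0)
step 6 (W2 CAS): counter=2 r=(0,1) succ=(1,1) retry=(0,0)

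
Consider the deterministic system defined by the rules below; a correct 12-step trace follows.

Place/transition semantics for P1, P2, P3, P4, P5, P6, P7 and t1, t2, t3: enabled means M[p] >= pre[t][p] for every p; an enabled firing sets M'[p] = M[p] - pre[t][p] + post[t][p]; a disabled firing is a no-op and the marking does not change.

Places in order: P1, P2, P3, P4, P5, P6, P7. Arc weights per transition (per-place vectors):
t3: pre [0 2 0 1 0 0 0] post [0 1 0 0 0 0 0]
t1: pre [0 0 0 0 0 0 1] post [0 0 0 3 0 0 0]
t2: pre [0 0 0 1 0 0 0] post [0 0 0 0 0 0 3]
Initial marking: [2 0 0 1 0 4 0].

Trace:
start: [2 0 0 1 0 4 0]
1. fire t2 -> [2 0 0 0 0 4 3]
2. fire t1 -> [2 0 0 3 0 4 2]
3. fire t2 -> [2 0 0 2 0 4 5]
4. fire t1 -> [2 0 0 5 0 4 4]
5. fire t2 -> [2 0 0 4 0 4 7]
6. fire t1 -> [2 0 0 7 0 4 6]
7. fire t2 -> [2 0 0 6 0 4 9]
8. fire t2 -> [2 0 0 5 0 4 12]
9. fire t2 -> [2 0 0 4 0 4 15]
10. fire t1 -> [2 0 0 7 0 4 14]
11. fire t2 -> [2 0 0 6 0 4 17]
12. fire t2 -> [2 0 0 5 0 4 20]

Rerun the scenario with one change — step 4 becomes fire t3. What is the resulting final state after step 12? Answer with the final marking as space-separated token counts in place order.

(re-executing from step 4 with the substitution; state before step 4: [2 0 0 2 0 4 5])
4. fire t3 -> [2 0 0 2 0 4 5]
5. fire t2 -> [2 0 0 1 0 4 8]
6. fire t1 -> [2 0 0 4 0 4 7]
7. fire t2 -> [2 0 0 3 0 4 10]
8. fire t2 -> [2 0 0 2 0 4 13]
9. fire t2 -> [2 0 0 1 0 4 16]
10. fire t1 -> [2 0 0 4 0 4 15]
11. fire t2 -> [2 0 0 3 0 4 18]
12. fire t2 -> [2 0 0 2 0 4 21]

2 0 0 2 0 4 21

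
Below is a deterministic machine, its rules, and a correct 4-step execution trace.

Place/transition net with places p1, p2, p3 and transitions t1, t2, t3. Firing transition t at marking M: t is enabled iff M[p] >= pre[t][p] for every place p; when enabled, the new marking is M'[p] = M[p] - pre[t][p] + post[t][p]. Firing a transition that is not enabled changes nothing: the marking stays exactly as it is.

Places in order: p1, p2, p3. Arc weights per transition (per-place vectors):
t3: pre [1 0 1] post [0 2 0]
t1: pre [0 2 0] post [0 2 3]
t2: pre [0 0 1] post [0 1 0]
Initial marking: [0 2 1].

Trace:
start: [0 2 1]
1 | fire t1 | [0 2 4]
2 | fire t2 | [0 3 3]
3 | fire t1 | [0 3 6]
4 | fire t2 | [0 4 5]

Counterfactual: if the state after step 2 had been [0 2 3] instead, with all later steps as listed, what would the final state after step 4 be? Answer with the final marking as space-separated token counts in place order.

state after step 2 := [0 2 3]
3 | fire t1 | [0 2 6]
4 | fire t2 | [0 3 5]

0 3 5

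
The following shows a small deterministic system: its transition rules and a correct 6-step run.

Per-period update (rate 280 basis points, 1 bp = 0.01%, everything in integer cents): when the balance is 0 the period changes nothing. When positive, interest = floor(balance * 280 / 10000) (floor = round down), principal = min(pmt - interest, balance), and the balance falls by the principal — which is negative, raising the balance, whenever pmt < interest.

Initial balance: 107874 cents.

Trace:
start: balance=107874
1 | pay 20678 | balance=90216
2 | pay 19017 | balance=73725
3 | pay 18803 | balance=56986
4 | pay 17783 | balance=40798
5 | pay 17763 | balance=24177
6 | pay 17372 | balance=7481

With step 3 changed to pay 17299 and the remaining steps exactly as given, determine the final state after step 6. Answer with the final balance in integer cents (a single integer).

(re-executing from step 3 with the substitution; state before step 3: balance=73725)
3 | pay 17299 | balance=58490
4 | pay 17783 | balance=42344
5 | pay 17763 | balance=25766
6 | pay 17372 | balance=9115

9115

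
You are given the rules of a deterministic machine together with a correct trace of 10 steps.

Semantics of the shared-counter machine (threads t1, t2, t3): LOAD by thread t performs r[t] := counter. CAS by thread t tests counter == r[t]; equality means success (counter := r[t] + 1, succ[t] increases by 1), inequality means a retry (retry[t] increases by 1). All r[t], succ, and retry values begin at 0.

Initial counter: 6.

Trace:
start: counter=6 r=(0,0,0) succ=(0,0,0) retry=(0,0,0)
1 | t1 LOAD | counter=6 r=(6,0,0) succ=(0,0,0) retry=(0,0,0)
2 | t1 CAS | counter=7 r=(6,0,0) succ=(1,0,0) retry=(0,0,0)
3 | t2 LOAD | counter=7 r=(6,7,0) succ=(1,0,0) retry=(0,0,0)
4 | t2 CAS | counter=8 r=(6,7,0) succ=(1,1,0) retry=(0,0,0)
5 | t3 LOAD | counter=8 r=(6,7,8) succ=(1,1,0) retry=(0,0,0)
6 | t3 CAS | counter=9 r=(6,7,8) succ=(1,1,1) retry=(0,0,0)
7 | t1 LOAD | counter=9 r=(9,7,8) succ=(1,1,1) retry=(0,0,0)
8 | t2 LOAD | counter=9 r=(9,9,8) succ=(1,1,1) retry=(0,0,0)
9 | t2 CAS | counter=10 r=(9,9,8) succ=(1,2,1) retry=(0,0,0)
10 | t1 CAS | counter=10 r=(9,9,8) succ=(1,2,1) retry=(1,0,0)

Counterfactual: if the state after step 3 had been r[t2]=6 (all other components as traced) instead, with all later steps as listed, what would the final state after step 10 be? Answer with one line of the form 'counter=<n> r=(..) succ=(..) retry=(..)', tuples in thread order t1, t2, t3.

state after step 3 := counter=7 r=(6,6,0) succ=(1,0,0) retry=(0,0,0)
4 | t2 CAS | counter=7 r=(6,6,0) succ=(1,0,0) retry=(0,1,0)
5 | t3 LOAD | counter=7 r=(6,6,7) succ=(1,0,0) retry=(0,1,0)
6 | t3 CAS | counter=8 r=(6,6,7) succ=(1,0,1) retry=(0,1,0)
7 | t1 LOAD | counter=8 r=(8,6,7) succ=(1,0,1) retry=(0,1,0)
8 | t2 LOAD | counter=8 r=(8,8,7) succ=(1,0,1) retry=(0,1,0)
9 | t2 CAS | counter=9 r=(8,8,7) succ=(1,1,1) retry=(0,1,0)
10 | t1 CAS | counter=9 r=(8,8,7) succ=(1,1,1) retry=(1,1,0)

counter=9 r=(8,8,7) succ=(1,1,1) retry=(1,1,0)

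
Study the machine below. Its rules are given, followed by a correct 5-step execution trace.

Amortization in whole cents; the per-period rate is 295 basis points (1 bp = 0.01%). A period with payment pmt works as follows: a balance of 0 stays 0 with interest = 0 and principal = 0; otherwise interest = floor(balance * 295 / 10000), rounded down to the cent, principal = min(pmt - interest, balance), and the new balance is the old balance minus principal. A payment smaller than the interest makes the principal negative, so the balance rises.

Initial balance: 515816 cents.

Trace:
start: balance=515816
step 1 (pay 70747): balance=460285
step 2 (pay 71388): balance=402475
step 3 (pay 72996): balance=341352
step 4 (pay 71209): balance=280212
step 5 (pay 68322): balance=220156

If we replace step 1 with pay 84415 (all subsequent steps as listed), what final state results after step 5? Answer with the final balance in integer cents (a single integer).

(re-executing from step 1 with the substitution; state before step 1: balance=515816)
step 1 (pay 84415): balance=446617
step 2 (pay 71388): balance=388404
step 3 (pay 72996): balance=326865
step 4 (pay 71209): balance=265298
step 5 (pay 68322): balance=204802

204802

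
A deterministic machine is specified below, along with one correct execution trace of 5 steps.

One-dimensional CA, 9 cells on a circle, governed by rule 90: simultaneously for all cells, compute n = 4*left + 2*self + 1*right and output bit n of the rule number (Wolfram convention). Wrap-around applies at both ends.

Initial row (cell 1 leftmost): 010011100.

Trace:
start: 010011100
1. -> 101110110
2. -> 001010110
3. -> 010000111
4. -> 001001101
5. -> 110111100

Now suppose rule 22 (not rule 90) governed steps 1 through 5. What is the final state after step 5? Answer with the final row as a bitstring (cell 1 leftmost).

(re-executing steps 1..5 under rule 22; state before step 1: 010011100)
1. -> 111100010
2. -> 000010110
3. -> 000110001
4. -> 101001011
5. -> 001111000

001111000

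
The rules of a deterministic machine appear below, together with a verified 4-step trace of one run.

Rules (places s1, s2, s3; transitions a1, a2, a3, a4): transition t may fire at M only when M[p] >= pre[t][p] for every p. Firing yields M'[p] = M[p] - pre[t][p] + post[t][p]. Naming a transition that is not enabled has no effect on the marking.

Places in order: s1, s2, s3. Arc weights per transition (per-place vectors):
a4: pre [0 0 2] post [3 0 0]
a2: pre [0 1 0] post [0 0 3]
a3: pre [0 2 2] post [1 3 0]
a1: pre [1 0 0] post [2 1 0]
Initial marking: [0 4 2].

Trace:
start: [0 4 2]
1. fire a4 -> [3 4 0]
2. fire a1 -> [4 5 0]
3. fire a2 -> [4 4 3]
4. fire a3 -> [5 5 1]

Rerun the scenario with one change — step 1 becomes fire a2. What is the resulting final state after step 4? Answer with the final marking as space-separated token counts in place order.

1 3 6

(re-executing from step 1 with the substitution; state before step 1: [0 4 2])
1. fire a2 -> [0 3 5]
2. fire a1 -> [0 3 5]
3. fire a2 -> [0 2 8]
4. fire a3 -> [1 3 6]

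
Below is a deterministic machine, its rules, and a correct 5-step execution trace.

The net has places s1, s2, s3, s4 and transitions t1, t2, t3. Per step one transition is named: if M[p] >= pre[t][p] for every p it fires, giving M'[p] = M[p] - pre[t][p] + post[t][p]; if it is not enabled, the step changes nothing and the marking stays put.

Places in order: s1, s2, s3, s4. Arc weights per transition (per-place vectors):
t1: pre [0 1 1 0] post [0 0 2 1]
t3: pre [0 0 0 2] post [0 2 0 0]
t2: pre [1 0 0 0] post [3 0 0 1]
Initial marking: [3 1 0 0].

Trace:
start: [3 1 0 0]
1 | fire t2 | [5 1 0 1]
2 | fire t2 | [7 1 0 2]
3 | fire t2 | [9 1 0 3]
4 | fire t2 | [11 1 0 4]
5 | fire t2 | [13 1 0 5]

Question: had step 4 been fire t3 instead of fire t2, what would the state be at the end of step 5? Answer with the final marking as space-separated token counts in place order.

(re-executing from step 4 with the substitution; state before step 4: [9 1 0 3])
4 | fire t3 | [9 3 0 1]
5 | fire t2 | [11 3 0 2]

11 3 0 2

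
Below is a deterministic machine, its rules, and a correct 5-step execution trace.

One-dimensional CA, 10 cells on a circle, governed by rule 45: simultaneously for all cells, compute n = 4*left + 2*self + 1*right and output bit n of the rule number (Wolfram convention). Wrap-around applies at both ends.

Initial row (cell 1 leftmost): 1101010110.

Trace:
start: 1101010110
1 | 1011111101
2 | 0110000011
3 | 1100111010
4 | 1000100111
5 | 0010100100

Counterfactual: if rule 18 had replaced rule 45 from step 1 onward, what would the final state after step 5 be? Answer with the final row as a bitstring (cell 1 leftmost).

0000000000

(re-executing steps 1..5 under rule 18; state before step 1: 1101010110)
1 | 0000000000
2 | 0000000000
3 | 0000000000
4 | 0000000000
5 | 0000000000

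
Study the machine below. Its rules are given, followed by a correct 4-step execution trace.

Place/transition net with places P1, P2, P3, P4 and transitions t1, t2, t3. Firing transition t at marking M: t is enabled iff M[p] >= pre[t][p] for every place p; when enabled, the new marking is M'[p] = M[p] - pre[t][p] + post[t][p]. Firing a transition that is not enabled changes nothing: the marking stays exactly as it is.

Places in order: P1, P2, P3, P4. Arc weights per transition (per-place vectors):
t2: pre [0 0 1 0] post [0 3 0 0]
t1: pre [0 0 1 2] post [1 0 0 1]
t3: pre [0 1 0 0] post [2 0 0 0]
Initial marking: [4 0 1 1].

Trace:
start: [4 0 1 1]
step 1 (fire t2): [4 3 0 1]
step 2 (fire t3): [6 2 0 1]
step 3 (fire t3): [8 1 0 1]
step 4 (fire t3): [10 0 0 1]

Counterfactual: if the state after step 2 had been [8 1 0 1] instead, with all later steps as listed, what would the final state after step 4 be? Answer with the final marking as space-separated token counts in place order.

state after step 2 := [8 1 0 1]
step 3 (fire t3): [10 0 0 1]
step 4 (fire t3): [10 0 0 1]

10 0 0 1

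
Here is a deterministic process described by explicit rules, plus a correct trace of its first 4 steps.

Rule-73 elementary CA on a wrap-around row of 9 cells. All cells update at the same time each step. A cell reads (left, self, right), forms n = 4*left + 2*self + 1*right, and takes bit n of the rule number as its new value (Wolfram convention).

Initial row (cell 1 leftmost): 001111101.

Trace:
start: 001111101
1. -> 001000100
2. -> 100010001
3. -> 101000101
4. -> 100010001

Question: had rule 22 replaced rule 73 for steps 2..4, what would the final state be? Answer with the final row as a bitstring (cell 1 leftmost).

010000010

(re-executing steps 2..4 under rule 22; state before step 2: 001000100)
2. -> 011101110
3. -> 100000001
4. -> 010000010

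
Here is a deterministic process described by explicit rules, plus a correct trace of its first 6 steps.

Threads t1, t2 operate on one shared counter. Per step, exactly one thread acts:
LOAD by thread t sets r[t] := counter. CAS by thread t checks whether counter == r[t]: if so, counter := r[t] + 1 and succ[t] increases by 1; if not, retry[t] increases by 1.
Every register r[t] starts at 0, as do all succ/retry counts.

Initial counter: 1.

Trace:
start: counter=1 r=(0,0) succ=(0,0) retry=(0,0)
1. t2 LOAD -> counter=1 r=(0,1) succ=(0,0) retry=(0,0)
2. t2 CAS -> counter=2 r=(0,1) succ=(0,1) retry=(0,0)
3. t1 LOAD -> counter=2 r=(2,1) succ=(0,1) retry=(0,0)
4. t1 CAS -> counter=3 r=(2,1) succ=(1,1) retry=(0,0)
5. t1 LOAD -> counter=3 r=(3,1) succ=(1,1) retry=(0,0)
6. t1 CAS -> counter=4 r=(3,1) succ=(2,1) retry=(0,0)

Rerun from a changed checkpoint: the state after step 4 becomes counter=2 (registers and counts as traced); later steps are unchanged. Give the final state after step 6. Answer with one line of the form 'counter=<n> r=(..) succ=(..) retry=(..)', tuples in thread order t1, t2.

state after step 4 := counter=2 r=(2,1) succ=(1,1) retry=(0,0)
5. t1 LOAD -> counter=2 r=(2,1) succ=(1,1) retry=(0,0)
6. t1 CAS -> counter=3 r=(2,1) succ=(2,1) retry=(0,0)

counter=3 r=(2,1) succ=(2,1) retry=(0,0)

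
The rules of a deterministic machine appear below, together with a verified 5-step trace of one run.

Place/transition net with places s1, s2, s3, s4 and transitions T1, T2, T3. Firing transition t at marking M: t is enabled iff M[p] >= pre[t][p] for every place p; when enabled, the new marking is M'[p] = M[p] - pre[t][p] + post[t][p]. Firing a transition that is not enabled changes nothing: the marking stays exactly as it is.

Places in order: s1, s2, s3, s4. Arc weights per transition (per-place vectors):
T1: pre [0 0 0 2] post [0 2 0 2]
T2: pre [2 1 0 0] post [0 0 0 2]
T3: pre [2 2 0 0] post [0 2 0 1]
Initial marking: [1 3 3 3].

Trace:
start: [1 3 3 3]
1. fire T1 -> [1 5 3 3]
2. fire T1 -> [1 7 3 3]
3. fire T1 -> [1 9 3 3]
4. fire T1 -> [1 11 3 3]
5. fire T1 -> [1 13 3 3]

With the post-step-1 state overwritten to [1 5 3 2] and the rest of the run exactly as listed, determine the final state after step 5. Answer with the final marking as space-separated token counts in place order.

1 13 3 2

state after step 1 := [1 5 3 2]
2. fire T1 -> [1 7 3 2]
3. fire T1 -> [1 9 3 2]
4. fire T1 -> [1 11 3 2]
5. fire T1 -> [1 13 3 2]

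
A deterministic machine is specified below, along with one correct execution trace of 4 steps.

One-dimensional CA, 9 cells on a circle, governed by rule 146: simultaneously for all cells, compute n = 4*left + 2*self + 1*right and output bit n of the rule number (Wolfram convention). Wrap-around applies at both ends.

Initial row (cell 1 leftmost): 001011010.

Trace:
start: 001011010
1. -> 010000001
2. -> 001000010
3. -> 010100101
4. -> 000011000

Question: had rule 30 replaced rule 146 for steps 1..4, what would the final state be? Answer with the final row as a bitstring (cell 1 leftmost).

000001011

(re-executing steps 1..4 under rule 30; state before step 1: 001011010)
1. -> 011010011
2. -> 010011110
3. -> 111110001
4. -> 000001011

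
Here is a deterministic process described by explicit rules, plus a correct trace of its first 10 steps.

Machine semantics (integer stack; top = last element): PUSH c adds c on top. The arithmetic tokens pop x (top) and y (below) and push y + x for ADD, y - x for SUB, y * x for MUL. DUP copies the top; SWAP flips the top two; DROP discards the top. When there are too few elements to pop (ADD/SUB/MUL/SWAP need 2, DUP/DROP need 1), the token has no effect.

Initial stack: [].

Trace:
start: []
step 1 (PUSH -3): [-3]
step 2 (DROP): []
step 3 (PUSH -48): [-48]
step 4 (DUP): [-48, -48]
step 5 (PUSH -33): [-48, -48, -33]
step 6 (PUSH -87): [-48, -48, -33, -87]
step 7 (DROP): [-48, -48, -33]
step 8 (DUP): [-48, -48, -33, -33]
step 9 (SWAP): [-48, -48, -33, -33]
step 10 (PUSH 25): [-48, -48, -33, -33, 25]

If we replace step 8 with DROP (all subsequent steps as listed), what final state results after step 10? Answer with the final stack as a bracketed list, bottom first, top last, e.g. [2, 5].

[-48, -48, 25]

(re-executing from step 8 with the substitution; state before step 8: [-48, -48, -33])
step 8 (DROP): [-48, -48]
step 9 (SWAP): [-48, -48]
step 10 (PUSH 25): [-48, -48, 25]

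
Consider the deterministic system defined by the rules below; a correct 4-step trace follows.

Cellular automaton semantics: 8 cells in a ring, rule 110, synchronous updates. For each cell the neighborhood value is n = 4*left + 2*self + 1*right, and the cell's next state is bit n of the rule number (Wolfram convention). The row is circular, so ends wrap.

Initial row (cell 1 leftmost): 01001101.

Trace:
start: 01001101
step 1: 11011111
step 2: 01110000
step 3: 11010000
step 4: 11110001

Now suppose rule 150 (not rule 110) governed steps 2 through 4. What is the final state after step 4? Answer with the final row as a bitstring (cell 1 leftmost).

(re-executing steps 2..4 under rule 150; state before step 2: 11011111)
step 2: 10001111
step 3: 01010111
step 4: 01010010

01010010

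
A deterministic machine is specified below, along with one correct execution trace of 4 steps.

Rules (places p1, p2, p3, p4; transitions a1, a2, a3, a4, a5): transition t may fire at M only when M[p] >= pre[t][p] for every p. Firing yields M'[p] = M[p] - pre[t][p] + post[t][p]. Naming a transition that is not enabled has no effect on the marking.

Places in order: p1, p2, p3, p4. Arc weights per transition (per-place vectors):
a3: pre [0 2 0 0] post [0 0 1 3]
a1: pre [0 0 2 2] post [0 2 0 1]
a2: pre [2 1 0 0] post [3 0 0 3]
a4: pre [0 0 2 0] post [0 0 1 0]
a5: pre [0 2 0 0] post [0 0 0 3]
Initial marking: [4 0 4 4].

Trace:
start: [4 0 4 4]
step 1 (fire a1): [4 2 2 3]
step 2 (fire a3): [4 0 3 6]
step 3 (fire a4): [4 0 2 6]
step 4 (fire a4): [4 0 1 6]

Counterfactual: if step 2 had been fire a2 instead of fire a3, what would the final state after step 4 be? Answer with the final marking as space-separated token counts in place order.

(re-executing from step 2 with the substitution; state before step 2: [4 2 2 3])
step 2 (fire a2): [5 1 2 6]
step 3 (fire a4): [5 1 1 6]
step 4 (fire a4): [5 1 1 6]

5 1 1 6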